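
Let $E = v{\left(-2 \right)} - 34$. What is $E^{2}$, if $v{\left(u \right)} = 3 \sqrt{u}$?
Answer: $1138 - 204 i \sqrt{2} \approx 1138.0 - 288.5 i$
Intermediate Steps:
$E = -34 + 3 i \sqrt{2}$ ($E = 3 \sqrt{-2} - 34 = 3 i \sqrt{2} - 34 = -34 + 3 i \sqrt{2} \approx -34.0 + 4.2426 i$)
$E^{2} = \left(-34 + 3 i \sqrt{2}\right)^{2}$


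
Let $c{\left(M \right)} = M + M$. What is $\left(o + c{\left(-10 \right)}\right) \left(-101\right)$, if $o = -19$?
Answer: $3939$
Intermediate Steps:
$c{\left(M \right)} = 2 M$
$\left(o + c{\left(-10 \right)}\right) \left(-101\right) = \left(-19 + 2 \left(-10\right)\right) \left(-101\right) = \left(-19 - 20\right) \left(-101\right) = \left(-39\right) \left(-101\right) = 3939$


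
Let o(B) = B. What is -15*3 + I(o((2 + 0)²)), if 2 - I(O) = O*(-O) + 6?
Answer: -33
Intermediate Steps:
I(O) = -4 + O² (I(O) = 2 - (O*(-O) + 6) = 2 - (-O² + 6) = 2 - (6 - O²) = 2 + (-6 + O²) = -4 + O²)
-15*3 + I(o((2 + 0)²)) = -15*3 + (-4 + ((2 + 0)²)²) = -45 + (-4 + (2²)²) = -45 + (-4 + 4²) = -45 + (-4 + 16) = -45 + 12 = -33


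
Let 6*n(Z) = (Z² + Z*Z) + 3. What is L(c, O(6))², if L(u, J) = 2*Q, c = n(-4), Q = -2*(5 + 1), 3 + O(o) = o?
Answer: 576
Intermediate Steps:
O(o) = -3 + o
Q = -12 (Q = -2*6 = -12)
n(Z) = ½ + Z²/3 (n(Z) = ((Z² + Z*Z) + 3)/6 = ((Z² + Z²) + 3)/6 = (2*Z² + 3)/6 = (3 + 2*Z²)/6 = ½ + Z²/3)
c = 35/6 (c = ½ + (⅓)*(-4)² = ½ + (⅓)*16 = ½ + 16/3 = 35/6 ≈ 5.8333)
L(u, J) = -24 (L(u, J) = 2*(-12) = -24)
L(c, O(6))² = (-24)² = 576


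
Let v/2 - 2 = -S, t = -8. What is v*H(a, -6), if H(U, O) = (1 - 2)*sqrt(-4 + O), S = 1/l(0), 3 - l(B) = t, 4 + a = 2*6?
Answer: -42*I*sqrt(10)/11 ≈ -12.074*I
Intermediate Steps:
a = 8 (a = -4 + 2*6 = -4 + 12 = 8)
l(B) = 11 (l(B) = 3 - 1*(-8) = 3 + 8 = 11)
S = 1/11 ≈ 0.090909
H(U, O) = -sqrt(-4 + O)
v = 42/11 (v = 4 + 2*(-1*1/11) = 4 + 2*(-1/11) = 4 - 2/11 = 42/11 ≈ 3.8182)
v*H(a, -6) = 42*(-sqrt(-4 - 6))/11 = 42*(-sqrt(-10))/11 = 42*(-I*sqrt(10))/11 = -42*I*sqrt(10)/11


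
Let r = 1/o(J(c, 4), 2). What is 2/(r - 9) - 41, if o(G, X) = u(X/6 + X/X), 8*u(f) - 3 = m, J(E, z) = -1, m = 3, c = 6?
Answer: -949/23 ≈ -41.261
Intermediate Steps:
u(f) = ¾ (u(f) = 3/8 + (⅛)*3 = 3/8 + 3/8 = ¾)
o(G, X) = ¾
r = 4/3 (r = 1/(¾) = 4/3 ≈ 1.3333)
2/(r - 9) - 41 = 2/(4/3 - 9) - 41 = 2/(-23/3) - 41 = 2*(-3/23) - 41 = -6/23 - 41 = -949/23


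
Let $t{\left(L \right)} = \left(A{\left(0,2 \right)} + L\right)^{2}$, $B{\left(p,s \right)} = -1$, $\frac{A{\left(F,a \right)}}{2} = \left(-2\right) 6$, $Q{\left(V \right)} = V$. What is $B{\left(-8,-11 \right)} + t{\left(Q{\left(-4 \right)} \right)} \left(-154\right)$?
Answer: $-120737$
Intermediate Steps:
$A{\left(F,a \right)} = -24$ ($A{\left(F,a \right)} = 2 \left(\left(-2\right) 6\right) = 2 \left(-12\right) = -24$)
$t{\left(L \right)} = \left(-24 + L\right)^{2}$
$B{\left(-8,-11 \right)} + t{\left(Q{\left(-4 \right)} \right)} \left(-154\right) = -1 + \left(-24 - 4\right)^{2} \left(-154\right) = -1 + \left(-28\right)^{2} \left(-154\right) = -1 + 784 \left(-154\right) = -1 - 120736 = -120737$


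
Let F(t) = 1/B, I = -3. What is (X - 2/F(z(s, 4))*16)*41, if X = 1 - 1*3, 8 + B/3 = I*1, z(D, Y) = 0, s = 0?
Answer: 43214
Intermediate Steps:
B = -33 (B = -24 + 3*(-3*1) = -24 + 3*(-3) = -24 - 9 = -33)
F(t) = -1/33 (F(t) = 1/(-33) = -1/33)
X = -2 (X = 1 - 3 = -2)
(X - 2/F(z(s, 4))*16)*41 = (-2 - 2/(-1/33)*16)*41 = (-2 - 2*(-33)*16)*41 = (-2 + 66*16)*41 = (-2 + 1056)*41 = 1054*41 = 43214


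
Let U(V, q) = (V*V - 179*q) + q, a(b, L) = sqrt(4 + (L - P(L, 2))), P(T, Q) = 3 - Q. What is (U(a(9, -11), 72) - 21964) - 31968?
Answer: -66756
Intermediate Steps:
a(b, L) = sqrt(3 + L) (a(b, L) = sqrt(4 + (L - (3 - 1*2))) = sqrt(4 + (L - (3 - 2))) = sqrt(4 + (L - 1*1)) = sqrt(4 + (L - 1)) = sqrt(4 + (-1 + L)) = sqrt(3 + L))
U(V, q) = V**2 - 178*q (U(V, q) = (V**2 - 179*q) + q = V**2 - 178*q)
(U(a(9, -11), 72) - 21964) - 31968 = (((sqrt(3 - 11))**2 - 178*72) - 21964) - 31968 = (((sqrt(-8))**2 - 12816) - 21964) - 31968 = (((2*I*sqrt(2))**2 - 12816) - 21964) - 31968 = ((-8 - 12816) - 21964) - 31968 = (-12824 - 21964) - 31968 = -34788 - 31968 = -66756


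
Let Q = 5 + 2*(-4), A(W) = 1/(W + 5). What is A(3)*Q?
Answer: -3/8 ≈ -0.37500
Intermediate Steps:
A(W) = 1/(5 + W)
Q = -3 (Q = 5 - 8 = -3)
A(3)*Q = -3/(5 + 3) = -3/8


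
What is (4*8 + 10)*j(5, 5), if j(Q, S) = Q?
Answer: 210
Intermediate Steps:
(4*8 + 10)*j(5, 5) = (4*8 + 10)*5 = (32 + 10)*5 = 42*5 = 210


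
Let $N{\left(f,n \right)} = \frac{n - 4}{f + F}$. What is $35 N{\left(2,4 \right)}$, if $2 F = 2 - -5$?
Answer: $0$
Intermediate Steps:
$F = \frac{7}{2}$ ($F = \frac{2 - -5}{2} = \frac{2 + 5}{2} = \frac{1}{2} \cdot 7 = \frac{7}{2} \approx 3.5$)
$N{\left(f,n \right)} = \frac{-4 + n}{\frac{7}{2} + f}$ ($N{\left(f,n \right)} = \frac{n - 4}{f + \frac{7}{2}} = \frac{-4 + n}{\frac{7}{2} + f}$)
$35 N{\left(2,4 \right)} = 35 \frac{2 \left(-4 + 4\right)}{7 + 2 \cdot 2} = 35 \cdot 2 \frac{1}{7 + 4} \cdot 0 = 35 \cdot 2 \cdot \frac{1}{11} \cdot 0 = 35 \cdot 0 = 0$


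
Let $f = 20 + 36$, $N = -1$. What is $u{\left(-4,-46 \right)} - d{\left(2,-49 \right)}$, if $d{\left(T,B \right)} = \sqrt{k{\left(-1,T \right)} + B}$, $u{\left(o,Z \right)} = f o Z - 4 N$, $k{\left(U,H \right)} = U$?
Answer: $10308 - 5 i \sqrt{2} \approx 10308.0 - 7.0711 i$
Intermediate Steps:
$f = 56$
$u{\left(o,Z \right)} = 4 + 56 Z o$ ($u{\left(o,Z \right)} = 56 o Z - -4 = 56 Z o + 4 = 4 + 56 Z o$)
$d{\left(T,B \right)} = \sqrt{-1 + B}$
$u{\left(-4,-46 \right)} - d{\left(2,-49 \right)} = \left(4 + 56 \left(-46\right) \left(-4\right)\right) - \sqrt{-1 - 49} = \left(4 + 10304\right) - \sqrt{-50} = 10308 - 5 i \sqrt{2}$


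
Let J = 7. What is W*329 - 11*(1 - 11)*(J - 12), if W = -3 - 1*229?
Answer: -76878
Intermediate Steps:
W = -232 (W = -3 - 229 = -232)
W*329 - 11*(1 - 11)*(J - 12) = -232*329 - 11*(1 - 11)*(7 - 12) = -76328 - (-110)*(-5) = -76328 - 11*50 = -76328 - 550 = -76878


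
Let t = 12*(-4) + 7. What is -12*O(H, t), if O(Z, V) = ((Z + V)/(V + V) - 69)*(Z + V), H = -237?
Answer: -8973840/41 ≈ -2.1887e+5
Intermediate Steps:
t = -41 (t = -48 + 7 = -41)
O(Z, V) = (-69 + (V + Z)/(2*V))*(V + Z) (O(Z, V) = ((V + Z)/((2*V)) - 69)*(V + Z) = ((V + Z)*(1/(2*V)) - 69)*(V + Z) = ((V + Z)/(2*V) - 69)*(V + Z) = (-69 + (V + Z)/(2*V))*(V + Z))
-12*O(H, t) = -6*((-237)² - 1*(-41)*(136*(-237) + 137*(-41)))/(-41) = -6*(-1)*(56169 - 1*(-41)*(-32232 - 5617))/41 = -6*(-1)*(56169 - 1*(-41)*(-37849))/41 = -6*(-1)*(56169 - 1551809)/41 = -6*(-1)*(-1495640)/41 = -12*747820/41 = -8973840/41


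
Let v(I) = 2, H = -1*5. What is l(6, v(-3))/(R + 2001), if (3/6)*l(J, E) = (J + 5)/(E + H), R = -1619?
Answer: -11/573 ≈ -0.019197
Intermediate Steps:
H = -5
l(J, E) = 2*(5 + J)/(-5 + E) (l(J, E) = 2*((J + 5)/(E - 5)) = 2*((5 + J)/(-5 + E)) = 2*(5 + J)/(-5 + E))
l(6, v(-3))/(R + 2001) = (2*(5 + 6)/(-5 + 2))/(-1619 + 2001) = (2*11/(-3))/382 = (2*(-1/3)*11)/382 = (1/382)*(-22/3) = -11/573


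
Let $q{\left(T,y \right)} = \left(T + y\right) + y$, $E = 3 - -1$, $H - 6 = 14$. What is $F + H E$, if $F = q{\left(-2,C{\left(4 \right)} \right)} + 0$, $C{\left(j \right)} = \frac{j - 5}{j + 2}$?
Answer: $\frac{233}{3} \approx 77.667$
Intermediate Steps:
$H = 20$ ($H = 6 + 14 = 20$)
$E = 4$ ($E = 3 + 1 = 4$)
$C{\left(j \right)} = \frac{-5 + j}{2 + j}$
$q{\left(T,y \right)} = T + 2 y$
$F = - \frac{7}{3}$ ($F = \left(-2 + 2 \frac{-5 + 4}{2 + 4}\right) + 0 = \left(-2 + 2 \cdot \frac{1}{6} \left(-1\right)\right) + 0 = \left(-2 + 2 \left(- \frac{1}{6}\right)\right) + 0 = \left(-2 - \frac{1}{3}\right) + 0 = - \frac{7}{3} + 0 = - \frac{7}{3} \approx -2.3333$)
$F + H E = - \frac{7}{3} + 20 \cdot 4 = - \frac{7}{3} + 80 = \frac{233}{3}$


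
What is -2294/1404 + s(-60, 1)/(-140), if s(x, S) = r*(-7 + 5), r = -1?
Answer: -20248/12285 ≈ -1.6482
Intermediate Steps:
s(x, S) = 2 (s(x, S) = -(-7 + 5) = -1*(-2) = 2)
-2294/1404 + s(-60, 1)/(-140) = -2294/1404 + 2/(-140) = -2294*1/1404 + 2*(-1/140) = -1147/702 - 1/70 = -20248/12285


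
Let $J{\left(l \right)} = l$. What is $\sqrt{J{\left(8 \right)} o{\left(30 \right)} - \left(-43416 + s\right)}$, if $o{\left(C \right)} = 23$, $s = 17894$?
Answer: $\sqrt{25706} \approx 160.33$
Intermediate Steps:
$\sqrt{J{\left(8 \right)} o{\left(30 \right)} - \left(-43416 + s\right)} = \sqrt{8 \cdot 23 + \left(43416 - 17894\right)} = \sqrt{184 + \left(43416 - 17894\right)} = \sqrt{184 + 25522} = \sqrt{25706}$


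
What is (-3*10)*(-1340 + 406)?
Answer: 28020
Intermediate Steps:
(-3*10)*(-1340 + 406) = -30*(-934) = 28020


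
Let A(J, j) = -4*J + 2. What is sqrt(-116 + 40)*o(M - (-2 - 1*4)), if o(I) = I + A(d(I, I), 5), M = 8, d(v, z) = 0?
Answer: 32*I*sqrt(19) ≈ 139.48*I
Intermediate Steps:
A(J, j) = 2 - 4*J
o(I) = 2 + I (o(I) = I + (2 - 4*0) = I + (2 + 0) = I + 2 = 2 + I)
sqrt(-116 + 40)*o(M - (-2 - 1*4)) = sqrt(-116 + 40)*(2 + (8 - (-2 - 1*4))) = sqrt(-76)*(2 + (8 - (-2 - 4))) = (2*I*sqrt(19))*(2 + (8 - 1*(-6))) = (2*I*sqrt(19))*(2 + (8 + 6)) = (2*I*sqrt(19))*(2 + 14) = (2*I*sqrt(19))*16 = 32*I*sqrt(19)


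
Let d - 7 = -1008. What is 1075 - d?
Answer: 2076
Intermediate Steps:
d = -1001 (d = 7 - 1008 = -1001)
1075 - d = 1075 - 1*(-1001) = 1075 + 1001 = 2076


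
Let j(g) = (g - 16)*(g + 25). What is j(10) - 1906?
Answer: -2116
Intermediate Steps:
j(g) = (-16 + g)*(25 + g)
j(10) - 1906 = (-400 + 10² + 9*10) - 1906 = (-400 + 100 + 90) - 1906 = -210 - 1906 = -2116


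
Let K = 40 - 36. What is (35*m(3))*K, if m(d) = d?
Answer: 420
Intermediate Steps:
K = 4
(35*m(3))*K = (35*3)*4 = 105*4 = 420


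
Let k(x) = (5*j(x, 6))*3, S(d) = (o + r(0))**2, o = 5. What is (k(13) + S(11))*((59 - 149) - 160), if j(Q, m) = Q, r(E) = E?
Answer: -55000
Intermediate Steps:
S(d) = 25 (S(d) = (5 + 0)**2 = 5**2 = 25)
k(x) = 15*x (k(x) = (5*x)*3 = 15*x)
(k(13) + S(11))*((59 - 149) - 160) = (15*13 + 25)*((59 - 149) - 160) = (195 + 25)*(-90 - 160) = 220*(-250) = -55000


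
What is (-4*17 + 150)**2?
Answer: 6724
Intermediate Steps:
(-4*17 + 150)**2 = (-68 + 150)**2 = 82**2 = 6724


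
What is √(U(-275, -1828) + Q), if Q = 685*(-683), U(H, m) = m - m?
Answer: I*√467855 ≈ 684.0*I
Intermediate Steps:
U(H, m) = 0
Q = -467855
√(U(-275, -1828) + Q) = √(0 - 467855) = √(-467855) = I*√467855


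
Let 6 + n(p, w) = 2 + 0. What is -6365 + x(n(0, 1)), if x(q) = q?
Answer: -6369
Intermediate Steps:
n(p, w) = -4 (n(p, w) = -6 + (2 + 0) = -6 + 2 = -4)
-6365 + x(n(0, 1)) = -6365 - 4 = -6369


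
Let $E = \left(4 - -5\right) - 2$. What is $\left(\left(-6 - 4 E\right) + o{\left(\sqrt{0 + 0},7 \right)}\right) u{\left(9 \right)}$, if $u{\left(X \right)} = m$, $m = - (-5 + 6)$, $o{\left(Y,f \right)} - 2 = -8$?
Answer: $40$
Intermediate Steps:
$o{\left(Y,f \right)} = -6$ ($o{\left(Y,f \right)} = 2 - 8 = -6$)
$E = 7$ ($E = \left(4 + 5\right) - 2 = 9 - 2 = 7$)
$m = -1$ ($m = \left(-1\right) 1 = -1$)
$u{\left(X \right)} = -1$
$\left(\left(-6 - 4 E\right) + o{\left(\sqrt{0 + 0},7 \right)}\right) u{\left(9 \right)} = \left(\left(-6 - 28\right) - 6\right) \left(-1\right) = \left(-34 - 6\right) \left(-1\right) = \left(-40\right) \left(-1\right) = 40$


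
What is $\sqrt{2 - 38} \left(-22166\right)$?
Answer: $- 132996 i \approx - 1.33 \cdot 10^{5} i$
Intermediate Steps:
$\sqrt{2 - 38} \left(-22166\right) = \sqrt{-36} \left(-22166\right) = 6 i \left(-22166\right) = - 132996 i$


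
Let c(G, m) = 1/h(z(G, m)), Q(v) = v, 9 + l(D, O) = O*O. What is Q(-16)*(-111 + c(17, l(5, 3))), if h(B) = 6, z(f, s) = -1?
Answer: 5320/3 ≈ 1773.3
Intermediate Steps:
l(D, O) = -9 + O² (l(D, O) = -9 + O*O = -9 + O²)
c(G, m) = ⅙ (c(G, m) = 1/6 = ⅙)
Q(-16)*(-111 + c(17, l(5, 3))) = -16*(-111 + ⅙) = -16*(-665/6) = 5320/3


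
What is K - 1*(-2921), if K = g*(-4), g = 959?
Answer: -915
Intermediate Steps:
K = -3836 (K = 959*(-4) = -3836)
K - 1*(-2921) = -3836 - 1*(-2921) = -3836 + 2921 = -915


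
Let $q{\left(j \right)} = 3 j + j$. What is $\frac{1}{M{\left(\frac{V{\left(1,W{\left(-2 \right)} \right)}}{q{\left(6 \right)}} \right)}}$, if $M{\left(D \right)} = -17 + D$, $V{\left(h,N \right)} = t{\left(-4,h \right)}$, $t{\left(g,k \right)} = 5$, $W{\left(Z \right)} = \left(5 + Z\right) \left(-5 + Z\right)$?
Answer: $- \frac{24}{403} \approx -0.059553$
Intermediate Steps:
$W{\left(Z \right)} = \left(-5 + Z\right) \left(5 + Z\right)$
$q{\left(j \right)} = 4 j$
$V{\left(h,N \right)} = 5$
$\frac{1}{M{\left(\frac{V{\left(1,W{\left(-2 \right)} \right)}}{q{\left(6 \right)}} \right)}} = \frac{1}{-17 + \frac{5}{4 \cdot 6}} = \frac{1}{-17 + \frac{5}{24}} = \frac{1}{- \frac{403}{24}} = - \frac{24}{403}$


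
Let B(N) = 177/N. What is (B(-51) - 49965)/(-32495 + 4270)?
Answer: 849464/479825 ≈ 1.7704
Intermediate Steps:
(B(-51) - 49965)/(-32495 + 4270) = (177/(-51) - 49965)/(-32495 + 4270) = (177*(-1/51) - 49965)/(-28225) = (-59/17 - 49965)*(-1/28225) = -849464/17*(-1/28225) = 849464/479825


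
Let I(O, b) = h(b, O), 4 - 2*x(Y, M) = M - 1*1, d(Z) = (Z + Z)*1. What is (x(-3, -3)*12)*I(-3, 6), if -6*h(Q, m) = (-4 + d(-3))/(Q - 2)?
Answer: 20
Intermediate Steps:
d(Z) = 2*Z (d(Z) = (2*Z)*1 = 2*Z)
x(Y, M) = 5/2 - M/2 (x(Y, M) = 2 - (M - 1*1)/2 = 2 - (M - 1)/2 = 2 - (-1 + M)/2 = 2 + (1/2 - M/2) = 5/2 - M/2)
h(Q, m) = 5/(3*(-2 + Q)) (h(Q, m) = -(-4 + 2*(-3))/(6*(Q - 2)) = -(-4 - 6)/(6*(-2 + Q)) = -(-5)/(3*(-2 + Q)) = 5/(3*(-2 + Q)))
I(O, b) = 5/(3*(-2 + b))
(x(-3, -3)*12)*I(-3, 6) = ((5/2 - 1/2*(-3))*12)*(5/(3*(-2 + 6))) = ((5/2 + 3/2)*12)*((5/3)/4) = (4*12)*((5/3)*(1/4)) = 48*(5/12) = 20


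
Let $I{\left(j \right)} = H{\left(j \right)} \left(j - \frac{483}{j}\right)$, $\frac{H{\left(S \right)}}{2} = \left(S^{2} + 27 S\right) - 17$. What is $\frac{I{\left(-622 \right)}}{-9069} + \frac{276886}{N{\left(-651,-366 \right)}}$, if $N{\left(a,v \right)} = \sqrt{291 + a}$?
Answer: $\frac{142996577273}{2820459} - \frac{138443 i \sqrt{10}}{30} \approx 50700.0 - 14593.0 i$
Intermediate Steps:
$H{\left(S \right)} = -34 + 2 S^{2} + 54 S$ ($H{\left(S \right)} = 2 \left(\left(S^{2} + 27 S\right) - 17\right) = 2 \left(-17 + S^{2} + 27 S\right) = -34 + 2 S^{2} + 54 S$)
$I{\left(j \right)} = \left(j - \frac{483}{j}\right) \left(-34 + 2 j^{2} + 54 j\right)$ ($I{\left(j \right)} = \left(-34 + 2 j^{2} + 54 j\right) \left(j - \frac{483}{j}\right) = \left(j - \frac{483}{j}\right) \left(-34 + 2 j^{2} + 54 j\right)$)
$\frac{I{\left(-622 \right)}}{-9069} + \frac{276886}{N{\left(-651,-366 \right)}} = \frac{2 \frac{1}{-622} \left(-483 + \left(-622\right)^{2}\right) \left(-17 + \left(-622\right)^{2} + 27 \left(-622\right)\right)}{-9069} + \frac{276886}{\sqrt{291 - 651}} = 2 \left(- \frac{1}{622}\right) \left(-483 + 386884\right) \left(-17 + 386884 - 16794\right) \left(- \frac{1}{9069}\right) + \frac{276886}{\sqrt{-360}} = 2 \left(- \frac{1}{622}\right) 386401 \cdot 370073 \left(- \frac{1}{9069}\right) + \frac{276886}{6 i \sqrt{10}} = \left(- \frac{142996577273}{311}\right) \left(- \frac{1}{9069}\right) + 276886 \left(- \frac{i \sqrt{10}}{60}\right) = \frac{142996577273}{2820459} - \frac{138443 i \sqrt{10}}{30}$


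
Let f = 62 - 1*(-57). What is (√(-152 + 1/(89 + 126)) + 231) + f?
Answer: 350 + 3*I*√780665/215 ≈ 350.0 + 12.329*I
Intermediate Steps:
f = 119 (f = 62 + 57 = 119)
(√(-152 + 1/(89 + 126)) + 231) + f = (√(-152 + 1/(89 + 126)) + 231) + 119 = (√(-152 + 1/215) + 231) + 119 = (√(-32679/215) + 231) + 119 = (3*I*√780665/215 + 231) + 119 = (231 + 3*I*√780665/215) + 119 = 350 + 3*I*√780665/215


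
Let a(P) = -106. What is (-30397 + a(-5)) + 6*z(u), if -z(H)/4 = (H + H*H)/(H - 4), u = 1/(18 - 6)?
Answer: -1433615/47 ≈ -30502.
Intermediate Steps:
u = 1/12 ≈ 0.083333
z(H) = -4*(H + H²)/(-4 + H) (z(H) = -4*(H + H*H)/(H - 4) = -4*(H + H²)/(-4 + H))
(-30397 + a(-5)) + 6*z(u) = (-30397 - 106) + 6*(-4*1/12*(1 + 1/12)/(-4 + 1/12)) = -30503 + 6*(-4*1/12*13/12/(-47/12)) = -30503 + 6*(-4*1/12*(-12/47)*13/12) = -30503 + 6*(13/141) = -30503 + 26/47 = -1433615/47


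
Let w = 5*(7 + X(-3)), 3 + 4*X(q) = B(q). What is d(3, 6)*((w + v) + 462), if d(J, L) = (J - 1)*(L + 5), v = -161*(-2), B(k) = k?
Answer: 17853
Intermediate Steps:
X(q) = -3/4 + q/4
w = 55/2 (w = 5*(7 + (-3/4 + (1/4)*(-3))) = 5*(7 + (-3/4 - 3/4)) = 5*(7 - 3/2) = 5*(11/2) = 55/2 ≈ 27.500)
v = 322
d(J, L) = (-1 + J)*(5 + L)
d(3, 6)*((w + v) + 462) = (-5 - 1*6 + 5*3 + 3*6)*((55/2 + 322) + 462) = (-5 - 6 + 15 + 18)*(699/2 + 462) = 22*(1623/2) = 17853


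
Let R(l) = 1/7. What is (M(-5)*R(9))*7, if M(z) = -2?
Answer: -2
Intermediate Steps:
R(l) = ⅐
(M(-5)*R(9))*7 = -2*⅐*7 = -2/7*7 = -2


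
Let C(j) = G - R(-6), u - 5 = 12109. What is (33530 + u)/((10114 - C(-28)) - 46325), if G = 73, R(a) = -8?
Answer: -11411/9073 ≈ -1.2577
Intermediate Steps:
u = 12114 (u = 5 + 12109 = 12114)
C(j) = 81 (C(j) = 73 - 1*(-8) = 73 + 8 = 81)
(33530 + u)/((10114 - C(-28)) - 46325) = (33530 + 12114)/((10114 - 1*81) - 46325) = 45644/((10114 - 81) - 46325) = 45644/(10033 - 46325) = 45644/(-36292) = 45644*(-1/36292) = -11411/9073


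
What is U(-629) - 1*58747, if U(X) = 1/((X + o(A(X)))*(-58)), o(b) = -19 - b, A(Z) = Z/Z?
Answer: -2211354573/37642 ≈ -58747.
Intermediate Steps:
A(Z) = 1
U(X) = -1/(58*(-20 + X)) (U(X) = 1/((X + (-19 - 1*1))*(-58)) = -1/58/(X + (-19 - 1)) = -1/58/(X - 20) = -1/58/(-20 + X) = -1/(58*(-20 + X)))
U(-629) - 1*58747 = -1/(-1160 + 58*(-629)) - 1*58747 = -1/(-1160 - 36482) - 58747 = -1/(-37642) - 58747 = -1*(-1/37642) - 58747 = 1/37642 - 58747 = -2211354573/37642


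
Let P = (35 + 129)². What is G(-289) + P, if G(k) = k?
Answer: 26607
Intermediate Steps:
P = 26896 (P = 164² = 26896)
G(-289) + P = -289 + 26896 = 26607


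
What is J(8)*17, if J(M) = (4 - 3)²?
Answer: 17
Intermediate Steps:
J(M) = 1 (J(M) = 1² = 1)
J(8)*17 = 1*17 = 17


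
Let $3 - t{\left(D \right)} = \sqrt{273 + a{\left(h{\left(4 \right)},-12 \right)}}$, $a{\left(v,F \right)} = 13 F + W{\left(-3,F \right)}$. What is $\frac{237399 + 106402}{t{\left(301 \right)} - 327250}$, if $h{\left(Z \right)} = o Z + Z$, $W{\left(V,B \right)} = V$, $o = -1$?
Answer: $- \frac{112507845847}{107090598895} + \frac{343801 \sqrt{114}}{107090598895} \approx -1.0506$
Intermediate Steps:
$h{\left(Z \right)} = 0$ ($h{\left(Z \right)} = - Z + Z = 0$)
$a{\left(v,F \right)} = -3 + 13 F$ ($a{\left(v,F \right)} = 13 F - 3 = -3 + 13 F$)
$t{\left(D \right)} = 3 - \sqrt{114}$ ($t{\left(D \right)} = 3 - \sqrt{273 + \left(-3 + 13 \left(-12\right)\right)} = 3 - \sqrt{273 - 159} = 3 - \sqrt{114}$)
$\frac{237399 + 106402}{t{\left(301 \right)} - 327250} = \frac{237399 + 106402}{\left(3 - \sqrt{114}\right) - 327250} = \frac{343801}{-327247 - \sqrt{114}}$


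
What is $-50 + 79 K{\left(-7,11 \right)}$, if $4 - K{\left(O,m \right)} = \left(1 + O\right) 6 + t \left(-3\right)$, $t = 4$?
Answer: $4058$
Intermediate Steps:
$K{\left(O,m \right)} = 10 - 6 O$ ($K{\left(O,m \right)} = 4 - \left(\left(1 + O\right) 6 + 4 \left(-3\right)\right) = 4 - \left(\left(6 + 6 O\right) - 12\right) = 4 - \left(-6 + 6 O\right) = 10 - 6 O$)
$-50 + 79 K{\left(-7,11 \right)} = -50 + 79 \left(10 - -42\right) = -50 + 79 \left(10 + 42\right) = -50 + 79 \cdot 52 = -50 + 4108 = 4058$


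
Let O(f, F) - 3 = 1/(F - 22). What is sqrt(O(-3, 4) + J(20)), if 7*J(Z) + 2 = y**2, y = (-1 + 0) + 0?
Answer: sqrt(4942)/42 ≈ 1.6738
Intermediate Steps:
y = -1 (y = -1 + 0 = -1)
O(f, F) = 3 + 1/(-22 + F) (O(f, F) = 3 + 1/(F - 22) = 3 + 1/(-22 + F))
J(Z) = -1/7 (J(Z) = -2/7 + (1/7)*(-1)**2 = -2/7 + (1/7)*1 = -2/7 + 1/7 = -1/7)
sqrt(O(-3, 4) + J(20)) = sqrt((-65 + 3*4)/(-22 + 4) - 1/7) = sqrt((-65 + 12)/(-18) - 1/7) = sqrt(-1/18*(-53) - 1/7) = sqrt(53/18 - 1/7) = sqrt(353/126) = sqrt(4942)/42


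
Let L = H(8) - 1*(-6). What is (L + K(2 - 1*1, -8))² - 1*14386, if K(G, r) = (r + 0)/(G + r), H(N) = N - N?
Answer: -702414/49 ≈ -14335.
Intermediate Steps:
H(N) = 0
K(G, r) = r/(G + r)
L = 6 (L = 0 - 1*(-6) = 0 + 6 = 6)
(L + K(2 - 1*1, -8))² - 1*14386 = (6 - 8/((2 - 1*1) - 8))² - 1*14386 = (6 - 8/((2 - 1) - 8))² - 14386 = (6 - 8/(1 - 8))² - 14386 = (6 - 8/(-7))² - 14386 = (6 - 8*(-⅐))² - 14386 = (6 + 8/7)² - 14386 = (50/7)² - 14386 = 2500/49 - 14386 = -702414/49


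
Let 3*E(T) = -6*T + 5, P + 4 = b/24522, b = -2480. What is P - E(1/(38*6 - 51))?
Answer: -4164247/723399 ≈ -5.7565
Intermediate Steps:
P = -50284/12261 (P = -4 - 2480/24522 = -4 - 2480*1/24522 = -4 - 1240/12261 = -50284/12261 ≈ -4.1011)
E(T) = 5/3 - 2*T (E(T) = (-6*T + 5)/3 = (5 - 6*T)/3 = 5/3 - 2*T)
P - E(1/(38*6 - 51)) = -50284/12261 - (5/3 - 2/(38*6 - 51)) = -50284/12261 - (5/3 - 2/(228 - 51)) = -50284/12261 - (5/3 - 2/177) = -50284/12261 - 1*293/177 = -50284/12261 - 293/177 = -4164247/723399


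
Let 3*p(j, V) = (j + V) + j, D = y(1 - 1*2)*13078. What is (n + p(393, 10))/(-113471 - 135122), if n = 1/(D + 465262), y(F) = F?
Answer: -39993163/37469925704 ≈ -0.0010673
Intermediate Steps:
D = -13078 (D = (1 - 1*2)*13078 = (1 - 2)*13078 = -1*13078 = -13078)
p(j, V) = V/3 + 2*j/3 (p(j, V) = ((j + V) + j)/3 = ((V + j) + j)/3 = (V + 2*j)/3 = V/3 + 2*j/3)
n = 1/452184 (n = 1/(-13078 + 465262) = 1/452184 ≈ 2.2115e-6)
(n + p(393, 10))/(-113471 - 135122) = (1/452184 + ((1/3)*10 + (2/3)*393))/(-113471 - 135122) = (1/452184 + (10/3 + 262))/(-248593) = (1/452184 + 796/3)*(-1/248593) = (39993163/150728)*(-1/248593) = -39993163/37469925704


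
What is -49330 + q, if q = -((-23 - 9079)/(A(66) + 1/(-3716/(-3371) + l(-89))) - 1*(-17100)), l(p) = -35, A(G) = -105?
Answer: -10787938207/162184 ≈ -66517.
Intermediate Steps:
q = -2787401487/162184 (q = -((-23 - 9079)/(-105 + 1/(-3716/(-3371) - 35)) - 1*(-17100)) = -(-9102/(-105 + 1/(-3716*(-1/3371) - 35)) + 17100) = -(-9102/(-105 + 1/(3716/3371 - 35)) + 17100) = -(-9102/(-105 + 1/(-114269/3371)) + 17100) = -(-9102/(-105 - 3371/114269) + 17100) = -(-9102/(-12001616/114269) + 17100) = -(-9102*(-114269/12001616) + 17100) = -(14055087/162184 + 17100) = -1*2787401487/162184 = -2787401487/162184 ≈ -17187.)
-49330 + q = -49330 - 2787401487/162184 = -10787938207/162184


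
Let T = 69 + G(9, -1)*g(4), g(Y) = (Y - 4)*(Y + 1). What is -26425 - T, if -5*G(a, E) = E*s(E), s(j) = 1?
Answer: -26494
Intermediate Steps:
g(Y) = (1 + Y)*(-4 + Y) (g(Y) = (-4 + Y)*(1 + Y) = (1 + Y)*(-4 + Y))
G(a, E) = -E/5
T = 69 (T = 69 + (-1/5*(-1))*(-4 + 4**2 - 3*4) = 69 + (-4 + 16 - 12)/5 = 69 + (1/5)*0 = 69 + 0 = 69)
-26425 - T = -26425 - 1*69 = -26425 - 69 = -26494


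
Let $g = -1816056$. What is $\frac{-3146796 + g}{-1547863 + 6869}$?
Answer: $\frac{2481426}{770497} \approx 3.2206$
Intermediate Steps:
$\frac{-3146796 + g}{-1547863 + 6869} = \frac{-3146796 - 1816056}{-1547863 + 6869} = - \frac{4962852}{-1540994} = \left(-4962852\right) \left(- \frac{1}{1540994}\right) = \frac{2481426}{770497}$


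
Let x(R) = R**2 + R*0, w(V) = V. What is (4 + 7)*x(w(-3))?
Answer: 99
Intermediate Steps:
x(R) = R**2 (x(R) = R**2 + 0 = R**2)
(4 + 7)*x(w(-3)) = (4 + 7)*(-3)**2 = 11*9 = 99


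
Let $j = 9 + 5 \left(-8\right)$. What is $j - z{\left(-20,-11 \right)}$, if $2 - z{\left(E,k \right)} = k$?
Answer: $-44$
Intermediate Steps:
$z{\left(E,k \right)} = 2 - k$
$j = -31$ ($j = 9 - 40 = -31$)
$j - z{\left(-20,-11 \right)} = -31 - \left(2 - -11\right) = -31 - \left(2 + 11\right) = -31 - 13 = -44$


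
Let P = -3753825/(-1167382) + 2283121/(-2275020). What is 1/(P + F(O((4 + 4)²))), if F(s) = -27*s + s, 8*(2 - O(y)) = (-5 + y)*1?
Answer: 663954349410/94256308478117 ≈ 0.0070441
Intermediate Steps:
O(y) = 21/8 - y/8 (O(y) = 2 - (-5 + y)/8 = 2 + (5/8 - y/8) = 21/8 - y/8)
F(s) = -26*s
P = 2937376296139/1327908698820 (P = -3753825*(-1/1167382) + 2283121*(-1/2275020) = 3753825/1167382 - 2283121/2275020 = 2937376296139/1327908698820 ≈ 2.2120)
1/(P + F(O((4 + 4)²))) = 1/(2937376296139/1327908698820 - 26*(21/8 - (4 + 4)²/8)) = 1/(2937376296139/1327908698820 - 26*(21/8 - ⅛*8²)) = 1/(2937376296139/1327908698820 - 26*(21/8 - ⅛*64)) = 1/(2937376296139/1327908698820 - 26*(21/8 - 8)) = 1/(2937376296139/1327908698820 - 26*(-43/8)) = 1/(2937376296139/1327908698820 + 559/4) = 1/(94256308478117/663954349410) = 663954349410/94256308478117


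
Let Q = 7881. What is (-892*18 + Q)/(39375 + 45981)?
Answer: -2725/28452 ≈ -0.095775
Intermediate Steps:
(-892*18 + Q)/(39375 + 45981) = (-892*18 + 7881)/(39375 + 45981) = (-16056 + 7881)/85356 = -8175*1/85356 = -2725/28452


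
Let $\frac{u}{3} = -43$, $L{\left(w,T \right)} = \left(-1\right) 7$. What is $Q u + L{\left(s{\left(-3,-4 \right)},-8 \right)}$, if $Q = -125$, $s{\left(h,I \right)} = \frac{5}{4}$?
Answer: $16118$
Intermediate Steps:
$s{\left(h,I \right)} = \frac{5}{4}$ ($s{\left(h,I \right)} = 5 \cdot \frac{1}{4} = \frac{5}{4}$)
$L{\left(w,T \right)} = -7$
$u = -129$ ($u = 3 \left(-43\right) = -129$)
$Q u + L{\left(s{\left(-3,-4 \right)},-8 \right)} = \left(-125\right) \left(-129\right) - 7 = 16125 - 7 = 16118$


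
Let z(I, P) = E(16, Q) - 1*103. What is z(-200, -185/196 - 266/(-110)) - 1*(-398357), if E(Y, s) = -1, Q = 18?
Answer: 398253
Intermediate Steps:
z(I, P) = -104 (z(I, P) = -1 - 1*103 = -1 - 103 = -104)
z(-200, -185/196 - 266/(-110)) - 1*(-398357) = -104 - 1*(-398357) = -104 + 398357 = 398253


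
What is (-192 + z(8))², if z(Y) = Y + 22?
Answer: 26244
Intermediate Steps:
z(Y) = 22 + Y
(-192 + z(8))² = (-192 + (22 + 8))² = (-192 + 30)² = (-162)² = 26244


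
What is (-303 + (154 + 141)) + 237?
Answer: 229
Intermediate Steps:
(-303 + (154 + 141)) + 237 = (-303 + 295) + 237 = -8 + 237 = 229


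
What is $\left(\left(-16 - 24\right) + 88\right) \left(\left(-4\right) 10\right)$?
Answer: $-1920$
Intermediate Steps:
$\left(\left(-16 - 24\right) + 88\right) \left(\left(-4\right) 10\right) = \left(-40 + 88\right) \left(-40\right) = 48 \left(-40\right) = -1920$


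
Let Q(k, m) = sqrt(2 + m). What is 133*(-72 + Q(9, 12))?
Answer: -9576 + 133*sqrt(14) ≈ -9078.4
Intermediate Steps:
133*(-72 + Q(9, 12)) = 133*(-72 + sqrt(2 + 12)) = 133*(-72 + sqrt(14)) = -9576 + 133*sqrt(14)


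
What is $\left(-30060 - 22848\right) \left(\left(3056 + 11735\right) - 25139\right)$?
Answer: $547491984$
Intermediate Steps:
$\left(-30060 - 22848\right) \left(\left(3056 + 11735\right) - 25139\right) = - 52908 \left(14791 - 25139\right) = \left(-52908\right) \left(-10348\right) = 547491984$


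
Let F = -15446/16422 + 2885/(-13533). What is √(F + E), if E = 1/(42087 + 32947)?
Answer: I*√8911702903223427949386654/2779245928914 ≈ 1.0741*I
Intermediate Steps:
E = 1/75034 ≈ 1.3327e-5
F = -42734698/37039821 (F = -15446*1/16422 + 2885*(-1/13533) = -7723/8211 - 2885/13533 = -42734698/37039821 ≈ -1.1537)
√(F + E) = √(-42734698/37039821 + 1/75034) = √(-3206518289911/2779245928914) = I*√8911702903223427949386654/2779245928914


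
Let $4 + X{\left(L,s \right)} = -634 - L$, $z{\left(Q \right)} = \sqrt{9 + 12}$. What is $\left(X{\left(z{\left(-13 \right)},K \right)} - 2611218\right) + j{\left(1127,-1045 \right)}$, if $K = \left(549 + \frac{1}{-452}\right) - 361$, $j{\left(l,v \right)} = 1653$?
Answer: $-2610203 - \sqrt{21} \approx -2.6102 \cdot 10^{6}$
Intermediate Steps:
$z{\left(Q \right)} = \sqrt{21}$
$K = \frac{84975}{452}$ ($K = \left(549 - \frac{1}{452}\right) - 361 = \frac{248147}{452} - 361 = \frac{84975}{452} \approx 188.0$)
$X{\left(L,s \right)} = -638 - L$ ($X{\left(L,s \right)} = -4 - \left(634 + L\right) = -638 - L$)
$\left(X{\left(z{\left(-13 \right)},K \right)} - 2611218\right) + j{\left(1127,-1045 \right)} = \left(\left(-638 - \sqrt{21}\right) - 2611218\right) + 1653 = \left(-2611856 - \sqrt{21}\right) + 1653 = -2610203 - \sqrt{21}$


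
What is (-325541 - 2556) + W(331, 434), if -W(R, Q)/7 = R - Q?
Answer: -327376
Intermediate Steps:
W(R, Q) = -7*R + 7*Q (W(R, Q) = -7*(R - Q) = -7*R + 7*Q)
(-325541 - 2556) + W(331, 434) = (-325541 - 2556) + (-7*331 + 7*434) = -328097 + (-2317 + 3038) = -328097 + 721 = -327376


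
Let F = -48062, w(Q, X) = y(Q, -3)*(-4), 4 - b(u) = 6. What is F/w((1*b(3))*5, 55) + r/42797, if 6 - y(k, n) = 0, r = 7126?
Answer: 1028540219/513564 ≈ 2002.8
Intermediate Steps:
b(u) = -2 (b(u) = 4 - 1*6 = 4 - 6 = -2)
y(k, n) = 6 (y(k, n) = 6 - 1*0 = 6 + 0 = 6)
w(Q, X) = -24 (w(Q, X) = 6*(-4) = -24)
F/w((1*b(3))*5, 55) + r/42797 = -48062/(-24) + 7126/42797 = -48062*(-1/24) + 7126*(1/42797) = 24031/12 + 7126/42797 = 1028540219/513564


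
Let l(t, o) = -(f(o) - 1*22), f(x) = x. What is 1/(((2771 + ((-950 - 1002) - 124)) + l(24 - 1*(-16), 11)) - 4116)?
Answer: -1/3410 ≈ -0.00029326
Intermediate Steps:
l(t, o) = 22 - o (l(t, o) = -(o - 1*22) = -(o - 22) = -(-22 + o) = 22 - o)
1/(((2771 + ((-950 - 1002) - 124)) + l(24 - 1*(-16), 11)) - 4116) = 1/(((2771 + ((-950 - 1002) - 124)) + (22 - 1*11)) - 4116) = 1/(((2771 + (-1952 - 124)) + (22 - 11)) - 4116) = 1/(((2771 - 2076) + 11) - 4116) = 1/((695 + 11) - 4116) = 1/(706 - 4116) = 1/(-3410) = -1/3410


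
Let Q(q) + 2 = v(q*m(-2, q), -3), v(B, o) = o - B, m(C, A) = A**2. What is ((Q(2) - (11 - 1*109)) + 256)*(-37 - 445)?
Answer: -164362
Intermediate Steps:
Q(q) = -5 - q**3 (Q(q) = -2 + (-3 - q*q**2) = -2 + (-3 - q**3) = -5 - q**3)
((Q(2) - (11 - 1*109)) + 256)*(-37 - 445) = (((-5 - 1*2**3) - (11 - 1*109)) + 256)*(-37 - 445) = (((-5 - 1*8) - (11 - 109)) + 256)*(-482) = (((-5 - 8) - 1*(-98)) + 256)*(-482) = ((-13 + 98) + 256)*(-482) = (85 + 256)*(-482) = 341*(-482) = -164362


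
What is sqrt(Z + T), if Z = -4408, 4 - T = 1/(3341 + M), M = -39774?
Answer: I*sqrt(5845708769123)/36433 ≈ 66.363*I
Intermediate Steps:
T = 145733/36433 (T = 4 - 1/(3341 - 39774) = 4 - 1/(-36433) = 4 - 1*(-1/36433) = 4 + 1/36433 = 145733/36433 ≈ 4.0000)
sqrt(Z + T) = sqrt(-4408 + 145733/36433) = sqrt(-160450931/36433) = I*sqrt(5845708769123)/36433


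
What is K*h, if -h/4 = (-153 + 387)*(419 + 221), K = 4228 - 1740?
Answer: -1490411520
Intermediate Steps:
K = 2488
h = -599040 (h = -4*(-153 + 387)*(419 + 221) = -936*640 = -4*149760 = -599040)
K*h = 2488*(-599040) = -1490411520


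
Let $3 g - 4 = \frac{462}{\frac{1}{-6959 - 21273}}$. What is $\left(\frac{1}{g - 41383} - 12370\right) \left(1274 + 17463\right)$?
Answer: $- \frac{3051879931817221}{13167329} \approx -2.3178 \cdot 10^{8}$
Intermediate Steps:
$g = - \frac{13043180}{3}$ ($g = \frac{4}{3} + \frac{462 \frac{1}{\frac{1}{-6959 - 21273}}}{3} = \frac{4}{3} + \frac{462 \frac{1}{\frac{1}{-28232}}}{3} = \frac{4}{3} + \frac{462 \frac{1}{- \frac{1}{28232}}}{3} = \frac{4}{3} + \frac{462 \left(-28232\right)}{3} = \frac{4}{3} + \frac{1}{3} \left(-13043184\right) = \frac{4}{3} - 4347728 = - \frac{13043180}{3} \approx -4.3477 \cdot 10^{6}$)
$\left(\frac{1}{g - 41383} - 12370\right) \left(1274 + 17463\right) = \left(\frac{1}{- \frac{13043180}{3} - 41383} - 12370\right) \left(1274 + 17463\right) = \left(\frac{1}{- \frac{13167329}{3}} - 12370\right) 18737 = \left(- \frac{3}{13167329} - 12370\right) 18737 = \left(- \frac{162879859733}{13167329}\right) 18737 = - \frac{3051879931817221}{13167329}$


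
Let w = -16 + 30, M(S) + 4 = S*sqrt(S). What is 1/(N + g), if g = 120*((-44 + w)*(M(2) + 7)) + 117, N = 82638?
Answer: 533/37584015 + 32*sqrt(2)/22550409 ≈ 1.6188e-5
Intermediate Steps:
M(S) = -4 + S**(3/2) (M(S) = -4 + S*sqrt(S) = -4 + S**(3/2))
w = 14
g = -10683 - 7200*sqrt(2) (g = 120*((-44 + 14)*((-4 + 2**(3/2)) + 7)) + 117 = 120*(-30*((-4 + 2*sqrt(2)) + 7)) + 117 = 120*(-30*(3 + 2*sqrt(2))) + 117 = 120*(-90 - 60*sqrt(2)) + 117 = (-10800 - 7200*sqrt(2)) + 117 = -10683 - 7200*sqrt(2) ≈ -20865.)
1/(N + g) = 1/(82638 + (-10683 - 7200*sqrt(2))) = 1/(71955 - 7200*sqrt(2))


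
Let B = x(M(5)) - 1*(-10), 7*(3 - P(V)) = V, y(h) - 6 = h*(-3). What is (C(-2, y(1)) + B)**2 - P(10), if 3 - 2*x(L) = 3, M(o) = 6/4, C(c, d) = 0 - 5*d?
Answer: 164/7 ≈ 23.429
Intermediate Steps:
y(h) = 6 - 3*h (y(h) = 6 + h*(-3) = 6 - 3*h)
C(c, d) = -5*d
M(o) = 3/2 (M(o) = 6*(1/4) = 3/2)
x(L) = 0 (x(L) = 3/2 - 1/2*3 = 3/2 - 3/2 = 0)
P(V) = 3 - V/7
B = 10 (B = 0 - 1*(-10) = 0 + 10 = 10)
(C(-2, y(1)) + B)**2 - P(10) = (-5*(6 - 3*1) + 10)**2 - (3 - 1/7*10) = (-5*(6 - 3) + 10)**2 - (3 - 10/7) = (-5*3 + 10)**2 - 1*11/7 = (-15 + 10)**2 - 11/7 = (-5)**2 - 11/7 = 25 - 11/7 = 164/7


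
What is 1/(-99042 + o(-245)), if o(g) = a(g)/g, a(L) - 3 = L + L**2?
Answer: -245/24325073 ≈ -1.0072e-5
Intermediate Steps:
a(L) = 3 + L + L**2 (a(L) = 3 + (L + L**2) = 3 + L + L**2)
o(g) = (3 + g + g**2)/g
1/(-99042 + o(-245)) = 1/(-99042 + (1 - 245 + 3/(-245))) = 1/(-99042 + (1 - 245 + 3*(-1/245))) = 1/(-99042 + (1 - 245 - 3/245)) = 1/(-99042 - 59783/245) = 1/(-24325073/245) = -245/24325073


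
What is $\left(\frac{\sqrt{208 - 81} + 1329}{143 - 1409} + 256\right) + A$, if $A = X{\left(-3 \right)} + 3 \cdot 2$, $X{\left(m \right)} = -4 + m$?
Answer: $\frac{107167}{422} - \frac{\sqrt{127}}{1266} \approx 253.94$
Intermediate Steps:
$A = -1$ ($A = \left(-4 - 3\right) + 3 \cdot 2 = -7 + 6 = -1$)
$\left(\frac{\sqrt{208 - 81} + 1329}{143 - 1409} + 256\right) + A = \left(\frac{\sqrt{208 - 81} + 1329}{143 - 1409} + 256\right) - 1 = \left(\frac{\sqrt{127} + 1329}{-1266} + 256\right) - 1 = \left(\left(1329 + \sqrt{127}\right) \left(- \frac{1}{1266}\right) + 256\right) - 1 = \left(\left(- \frac{443}{422} - \frac{\sqrt{127}}{1266}\right) + 256\right) - 1 = \left(\frac{107589}{422} - \frac{\sqrt{127}}{1266}\right) - 1 = \frac{107167}{422} - \frac{\sqrt{127}}{1266}$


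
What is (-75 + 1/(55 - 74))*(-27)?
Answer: 38502/19 ≈ 2026.4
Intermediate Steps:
(-75 + 1/(55 - 74))*(-27) = (-75 + 1/(-19))*(-27) = (-75 - 1/19)*(-27) = -1426/19*(-27) = 38502/19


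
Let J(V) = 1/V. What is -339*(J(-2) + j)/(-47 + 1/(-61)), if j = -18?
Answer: -255041/1912 ≈ -133.39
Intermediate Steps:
-339*(J(-2) + j)/(-47 + 1/(-61)) = -339*(1/(-2) - 18)/(-47 + 1/(-61)) = -339*(-½ - 18)/(-47 - 1/61) = -(-12543)/(2*(-2868/61)) = -(-12543)*(-61)/(2*2868) = -339*2257/5736 = -255041/1912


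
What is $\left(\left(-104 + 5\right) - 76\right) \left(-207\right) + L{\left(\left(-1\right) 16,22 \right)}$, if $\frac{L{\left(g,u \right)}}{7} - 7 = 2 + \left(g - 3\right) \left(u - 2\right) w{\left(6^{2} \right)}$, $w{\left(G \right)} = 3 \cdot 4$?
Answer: $4368$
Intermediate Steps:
$w{\left(G \right)} = 12$
$L{\left(g,u \right)} = 63 + 84 \left(-3 + g\right) \left(-2 + u\right)$ ($L{\left(g,u \right)} = 49 + 7 \left(2 + \left(g - 3\right) \left(u - 2\right) 12\right) = 49 + 7 \left(2 + \left(-3 + g\right) \left(-2 + u\right) 12\right) = 49 + 7 \left(2 + 12 \left(-3 + g\right) \left(-2 + u\right)\right) = 49 + \left(14 + 84 \left(-3 + g\right) \left(-2 + u\right)\right) = 63 + 84 \left(-3 + g\right) \left(-2 + u\right)$)
$\left(\left(-104 + 5\right) - 76\right) \left(-207\right) + L{\left(\left(-1\right) 16,22 \right)} = \left(\left(-104 + 5\right) - 76\right) \left(-207\right) + \left(567 - 5544 - 168 \left(\left(-1\right) 16\right) + 84 \left(\left(-1\right) 16\right) 22\right) = \left(-99 - 76\right) \left(-207\right) + \left(567 - 5544 - -2688 + 84 \left(-16\right) 22\right) = \left(-175\right) \left(-207\right) + \left(567 - 5544 + 2688 - 29568\right) = 36225 - 31857 = 4368$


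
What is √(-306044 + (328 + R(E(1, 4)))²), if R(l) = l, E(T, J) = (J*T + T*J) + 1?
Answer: 5*I*√7699 ≈ 438.72*I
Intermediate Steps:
E(T, J) = 1 + 2*J*T (E(T, J) = (J*T + J*T) + 1 = 2*J*T + 1 = 1 + 2*J*T)
√(-306044 + (328 + R(E(1, 4)))²) = √(-306044 + (328 + (1 + 2*4*1))²) = √(-306044 + (328 + (1 + 8))²) = √(-306044 + (328 + 9)²) = √(-306044 + 337²) = √(-306044 + 113569) = √(-192475) = 5*I*√7699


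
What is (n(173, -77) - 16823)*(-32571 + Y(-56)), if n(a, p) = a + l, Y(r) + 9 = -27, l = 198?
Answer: 536450364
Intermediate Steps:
Y(r) = -36 (Y(r) = -9 - 27 = -36)
n(a, p) = 198 + a (n(a, p) = a + 198 = 198 + a)
(n(173, -77) - 16823)*(-32571 + Y(-56)) = ((198 + 173) - 16823)*(-32571 - 36) = (371 - 16823)*(-32607) = -16452*(-32607) = 536450364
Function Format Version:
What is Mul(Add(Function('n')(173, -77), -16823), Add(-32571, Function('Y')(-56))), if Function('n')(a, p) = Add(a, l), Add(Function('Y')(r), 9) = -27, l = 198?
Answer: 536450364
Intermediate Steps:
Function('Y')(r) = -36 (Function('Y')(r) = Add(-9, -27) = -36)
Function('n')(a, p) = Add(198, a) (Function('n')(a, p) = Add(a, 198) = Add(198, a))
Mul(Add(Function('n')(173, -77), -16823), Add(-32571, Function('Y')(-56))) = Mul(Add(Add(198, 173), -16823), Add(-32571, -36)) = Mul(Add(371, -16823), -32607) = Mul(-16452, -32607) = 536450364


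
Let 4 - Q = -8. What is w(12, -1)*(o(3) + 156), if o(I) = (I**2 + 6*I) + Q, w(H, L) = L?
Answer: -195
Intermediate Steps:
Q = 12 (Q = 4 - 1*(-8) = 4 + 8 = 12)
o(I) = 12 + I**2 + 6*I (o(I) = (I**2 + 6*I) + 12 = 12 + I**2 + 6*I)
w(12, -1)*(o(3) + 156) = -((12 + 3**2 + 6*3) + 156) = -((12 + 9 + 18) + 156) = -(39 + 156) = -1*195 = -195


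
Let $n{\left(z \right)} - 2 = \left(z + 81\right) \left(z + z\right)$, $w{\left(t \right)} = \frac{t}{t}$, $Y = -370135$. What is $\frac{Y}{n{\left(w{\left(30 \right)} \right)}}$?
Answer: $- \frac{370135}{166} \approx -2229.7$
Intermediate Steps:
$w{\left(t \right)} = 1$
$n{\left(z \right)} = 2 + 2 z \left(81 + z\right)$ ($n{\left(z \right)} = 2 + \left(z + 81\right) \left(z + z\right) = 2 + \left(81 + z\right) 2 z = 2 + 2 z \left(81 + z\right)$)
$\frac{Y}{n{\left(w{\left(30 \right)} \right)}} = - \frac{370135}{2 + 2 \cdot 1^{2} + 162 \cdot 1} = - \frac{370135}{2 + 2 \cdot 1 + 162} = - \frac{370135}{2 + 2 + 162} = - \frac{370135}{166}$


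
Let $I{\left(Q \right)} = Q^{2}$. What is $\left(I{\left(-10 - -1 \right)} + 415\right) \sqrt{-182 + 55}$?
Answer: $496 i \sqrt{127} \approx 5589.6 i$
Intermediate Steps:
$\left(I{\left(-10 - -1 \right)} + 415\right) \sqrt{-182 + 55} = \left(\left(-10 - -1\right)^{2} + 415\right) \sqrt{-182 + 55} = \left(\left(-10 + 1\right)^{2} + 415\right) \sqrt{-127} = \left(\left(-9\right)^{2} + 415\right) i \sqrt{127} = \left(81 + 415\right) i \sqrt{127} = 496 i \sqrt{127}$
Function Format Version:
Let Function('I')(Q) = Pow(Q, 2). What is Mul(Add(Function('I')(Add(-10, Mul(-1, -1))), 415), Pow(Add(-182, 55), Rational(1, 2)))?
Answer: Mul(496, I, Pow(127, Rational(1, 2))) ≈ Mul(5589.6, I)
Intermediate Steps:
Mul(Add(Function('I')(Add(-10, Mul(-1, -1))), 415), Pow(Add(-182, 55), Rational(1, 2))) = Mul(Add(Pow(Add(-10, Mul(-1, -1)), 2), 415), Pow(Add(-182, 55), Rational(1, 2))) = Mul(Add(Pow(Add(-10, 1), 2), 415), Pow(-127, Rational(1, 2))) = Mul(Add(Pow(-9, 2), 415), Mul(I, Pow(127, Rational(1, 2)))) = Mul(Add(81, 415), Mul(I, Pow(127, Rational(1, 2)))) = Mul(496, Mul(I, Pow(127, Rational(1, 2)))) = Mul(496, I, Pow(127, Rational(1, 2)))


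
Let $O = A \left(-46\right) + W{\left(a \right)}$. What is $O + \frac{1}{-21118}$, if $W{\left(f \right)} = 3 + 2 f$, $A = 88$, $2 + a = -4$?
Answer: $- \frac{85675727}{21118} \approx -4057.0$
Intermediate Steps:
$a = -6$ ($a = -2 - 4 = -6$)
$O = -4057$ ($O = 88 \left(-46\right) + \left(3 + 2 \left(-6\right)\right) = -4048 + \left(3 - 12\right) = -4048 - 9 = -4057$)
$O + \frac{1}{-21118} = -4057 + \frac{1}{-21118} = -4057 - \frac{1}{21118} = - \frac{85675727}{21118}$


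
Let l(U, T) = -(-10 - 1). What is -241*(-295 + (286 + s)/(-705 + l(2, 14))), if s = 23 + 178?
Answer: 49457297/694 ≈ 71264.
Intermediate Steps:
l(U, T) = 11 (l(U, T) = -1*(-11) = 11)
s = 201
-241*(-295 + (286 + s)/(-705 + l(2, 14))) = -241*(-295 + (286 + 201)/(-705 + 11)) = -241*(-295 + 487/(-694)) = -241*(-295 + 487*(-1/694)) = -241*(-295 - 487/694) = -241*(-205217/694) = 49457297/694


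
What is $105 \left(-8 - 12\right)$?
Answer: $-2100$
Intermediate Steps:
$105 \left(-8 - 12\right) = 105 \left(-20\right) = -2100$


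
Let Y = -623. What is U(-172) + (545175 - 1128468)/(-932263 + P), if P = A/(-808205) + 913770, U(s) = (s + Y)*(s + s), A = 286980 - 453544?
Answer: 4087894885972545/14945968501 ≈ 2.7351e+5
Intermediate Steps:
A = -166564
U(s) = 2*s*(-623 + s) (U(s) = (s - 623)*(s + s) = (-623 + s)*(2*s) = 2*s*(-623 + s))
P = 738513649414/808205 (P = -166564/(-808205) + 913770 = -166564*(-1/808205) + 913770 = 166564/808205 + 913770 = 738513649414/808205 ≈ 9.1377e+5)
U(-172) + (545175 - 1128468)/(-932263 + P) = 2*(-172)*(-623 - 172) + (545175 - 1128468)/(-932263 + 738513649414/808205) = 2*(-172)*(-795) - 583293/(-14945968501/808205) = 273480 - 583293*(-808205/14945968501) = 273480 + 471420319065/14945968501 = 4087894885972545/14945968501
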